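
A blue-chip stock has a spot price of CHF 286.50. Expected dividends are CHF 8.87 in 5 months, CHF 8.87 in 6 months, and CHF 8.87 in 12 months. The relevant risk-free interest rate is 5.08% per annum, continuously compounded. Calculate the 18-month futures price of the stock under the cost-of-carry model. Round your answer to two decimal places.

PV(dividends) I = 8.87·e^(−0.0508·5/12) + 8.87·e^(−0.0508·6/12) + 8.87·e^(−0.0508·12/12)
I = 8.6842 + 8.6475 + 8.4307 = 25.7624
F = (S − I)·e^(rT) = (286.50 − 25.7624) · e^(0.0508·18/12)
= 260.7376 · e^0.076200 = 260.7376 × 1.079178 = CHF 281.38

CHF 281.38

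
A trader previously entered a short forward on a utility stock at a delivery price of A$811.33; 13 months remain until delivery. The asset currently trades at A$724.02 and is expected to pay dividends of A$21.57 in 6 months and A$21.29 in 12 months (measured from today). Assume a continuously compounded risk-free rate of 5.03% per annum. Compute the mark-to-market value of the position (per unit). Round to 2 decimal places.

A$85.56

PV(remaining dividends) I = 21.57·e^(−0.0503·6/12) + 21.29·e^(−0.0503·12/12) = 41.2799
Current forward F = (S − I)·e^(rT) = (724.02 − 41.2799)·e^(0.0503·13/12) = 682.7401 × 1.056004 = 720.9763
Value (long) = (F − K)·e^(−rT) = (720.9763 − 811.33) × 0.946966 = -85.5619
Short position value = −(long value) = A$85.56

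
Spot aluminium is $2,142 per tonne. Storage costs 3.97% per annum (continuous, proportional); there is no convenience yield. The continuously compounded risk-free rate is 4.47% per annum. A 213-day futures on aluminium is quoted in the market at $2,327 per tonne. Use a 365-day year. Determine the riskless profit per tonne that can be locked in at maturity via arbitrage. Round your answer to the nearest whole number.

$77 per tonne

Fair futures: F* = S·e^(carry·T), with carry = (r + u) = 0.0447 + 0.0397 = 0.0844
F* = 2142 · e^(0.0844 × 213/365) = 2142 · e^0.049253 = 2142 × 1.050486 = $2250.1410
Market $2327 > fair $2250.1410: forward overpriced → cash-and-carry (buy spot, short the forward).
At maturity, profit = |F_mkt − F*| = |2327 − 2250.1410| = $77 per tonne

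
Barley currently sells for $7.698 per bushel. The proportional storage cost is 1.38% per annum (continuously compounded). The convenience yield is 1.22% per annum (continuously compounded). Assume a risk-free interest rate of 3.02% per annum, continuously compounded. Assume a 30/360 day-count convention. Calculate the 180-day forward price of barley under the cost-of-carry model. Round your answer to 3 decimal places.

Net carry = r + u − y = 0.0302 + 0.0138 − 0.0122 = 0.0318
F = S·e^((r+u−y)T) = 7.698 · e^(0.0318 × 180/360) = 7.698 · e^0.015900
= 7.698 × 1.016027 = $7.821 per bushel

$7.821 per bushel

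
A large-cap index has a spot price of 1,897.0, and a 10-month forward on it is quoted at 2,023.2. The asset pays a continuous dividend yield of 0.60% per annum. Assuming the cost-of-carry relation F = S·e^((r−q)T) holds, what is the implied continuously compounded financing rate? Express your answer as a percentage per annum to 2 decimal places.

From F = S·e^((r−q)T): (r − q) = ln(F/S)/T
ln(2023.2/1897.0) = ln(1.066526) = 0.064407
(r − q) = 0.064407 / (10/12) = 0.077288
r = ln(F/S)/T + q = 0.077288 + 0.0060 = 0.083288
r = 8.33%

8.33%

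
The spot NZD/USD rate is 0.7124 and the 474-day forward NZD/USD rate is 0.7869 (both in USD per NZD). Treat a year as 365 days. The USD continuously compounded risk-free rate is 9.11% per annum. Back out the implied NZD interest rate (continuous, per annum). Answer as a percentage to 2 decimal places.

1.45%

F = S·e^((r_USD − r_NZD)T) ⇒ r_NZD = r_USD − ln(F/S)/T
ln(0.7869/0.7124) = 0.099462; /(474/365) = 0.076590
r_NZD = 0.0911 − 0.076590 = 0.014510
r_NZD = 1.45%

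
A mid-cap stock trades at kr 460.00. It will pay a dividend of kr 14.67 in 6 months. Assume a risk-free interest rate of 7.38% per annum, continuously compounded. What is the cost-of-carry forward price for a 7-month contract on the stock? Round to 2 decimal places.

PV(dividends) I = 14.67·e^(−0.0738·6/12)
I = 14.1385
F = (S − I)·e^(rT) = (460.00 − 14.1385) · e^(0.0738·7/12)
= 445.8615 · e^0.043050 = 445.8615 × 1.043990 = kr 465.47

kr 465.47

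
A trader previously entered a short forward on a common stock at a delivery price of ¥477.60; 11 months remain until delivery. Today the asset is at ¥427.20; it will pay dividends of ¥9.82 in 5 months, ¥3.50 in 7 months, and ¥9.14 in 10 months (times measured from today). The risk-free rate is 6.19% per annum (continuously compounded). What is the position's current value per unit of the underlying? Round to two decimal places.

¥45.68

PV(remaining dividends) I = 9.82·e^(−0.0619·5/12) + 3.50·e^(−0.0619·7/12) + 9.14·e^(−0.0619·10/12) = 21.6263
Current forward F = (S − I)·e^(rT) = (427.20 − 21.6263)·e^(0.0619·11/12) = 405.5737 × 1.058382 = 429.2519
Value (long) = (F − K)·e^(−rT) = (429.2519 − 477.60) × 0.944838 = -45.6811
Short position value = −(long value) = ¥45.68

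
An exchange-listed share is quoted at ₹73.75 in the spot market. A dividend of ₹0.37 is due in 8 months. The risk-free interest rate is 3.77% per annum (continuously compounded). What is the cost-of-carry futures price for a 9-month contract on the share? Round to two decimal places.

₹75.49

PV(dividends) I = 0.37·e^(−0.0377·8/12)
I = 0.3608
F = (S − I)·e^(rT) = (73.75 − 0.3608) · e^(0.0377·9/12)
= 73.3892 · e^0.028275 = 73.3892 × 1.028679 = ₹75.49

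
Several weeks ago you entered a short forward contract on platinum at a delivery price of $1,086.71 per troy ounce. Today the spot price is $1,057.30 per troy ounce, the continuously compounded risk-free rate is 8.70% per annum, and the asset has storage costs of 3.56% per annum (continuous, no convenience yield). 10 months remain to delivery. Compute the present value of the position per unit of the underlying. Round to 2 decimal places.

Current fair forward for the remaining 10 months: F = S·e^((r + u)·T), (r + u) = 0.0870 + 0.0356 = 0.1226
F = 1057.30 · e^(0.1226 × 10/12) = 1057.30 × 1.10756805 = 1171.0317
Value of long forward = (F − K)·e^(−rT) = (1171.0317 − 1086.71) · e^(−0.0870·10/12)
= 84.3217 × 0.93006575 = 78.42
Short position value = −(long value) = -$78.42

-$78.42 per troy ounce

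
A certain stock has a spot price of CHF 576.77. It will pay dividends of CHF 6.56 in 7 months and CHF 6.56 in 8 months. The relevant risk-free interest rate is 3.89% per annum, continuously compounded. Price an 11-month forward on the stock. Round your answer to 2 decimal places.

CHF 584.44

PV(dividends) I = 6.56·e^(−0.0389·7/12) + 6.56·e^(−0.0389·8/12)
I = 6.4128 + 6.3921 = 12.8049
F = (S − I)·e^(rT) = (576.77 − 12.8049) · e^(0.0389·11/12)
= 563.9651 · e^0.035658 = 563.9651 × 1.036301 = CHF 584.44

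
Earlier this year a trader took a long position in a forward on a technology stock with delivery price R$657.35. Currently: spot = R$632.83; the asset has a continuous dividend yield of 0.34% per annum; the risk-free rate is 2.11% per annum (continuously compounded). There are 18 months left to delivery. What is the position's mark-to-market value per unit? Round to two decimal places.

-R$7.26

Current fair forward for the remaining 18 months: F = S·e^((r − q)·T), (r − q) = 0.0211 − 0.0034 = 0.0177
F = 632.83 · e^(0.0177 × 18/12) = 632.83 × 1.026906 = 649.8569
Value of long forward = (F − K)·e^(−rT) = (649.8569 − 657.35) · e^(−0.0211·18/12)
= -7.4931 × 0.968846 = -7.26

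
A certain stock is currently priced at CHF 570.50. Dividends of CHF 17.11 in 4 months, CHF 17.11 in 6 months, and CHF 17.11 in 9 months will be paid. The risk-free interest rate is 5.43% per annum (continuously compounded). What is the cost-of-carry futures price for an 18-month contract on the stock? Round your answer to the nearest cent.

CHF 564.80

PV(dividends) I = 17.11·e^(−0.0543·4/12) + 17.11·e^(−0.0543·6/12) + 17.11·e^(−0.0543·9/12)
I = 16.8031 + 16.6517 + 16.4272 = 49.8820
F = (S − I)·e^(rT) = (570.50 − 49.8820) · e^(0.0543·18/12)
= 520.6180 · e^0.081450 = 520.6180 × 1.084859 = CHF 564.80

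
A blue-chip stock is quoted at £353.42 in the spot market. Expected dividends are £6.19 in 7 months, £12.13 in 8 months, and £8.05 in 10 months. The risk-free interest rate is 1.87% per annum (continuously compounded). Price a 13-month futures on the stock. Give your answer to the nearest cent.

£334.09

PV(dividends) I = 6.19·e^(−0.0187·7/12) + 12.13·e^(−0.0187·8/12) + 8.05·e^(−0.0187·10/12)
I = 6.1228 + 11.9797 + 7.9255 = 26.0280
F = (S − I)·e^(rT) = (353.42 − 26.0280) · e^(0.0187·13/12)
= 327.3920 · e^0.020258 = 327.3920 × 1.020465 = £334.09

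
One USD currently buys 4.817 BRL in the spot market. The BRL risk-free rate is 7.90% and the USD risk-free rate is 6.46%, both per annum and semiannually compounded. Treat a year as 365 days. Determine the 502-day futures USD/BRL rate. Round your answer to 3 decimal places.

By covered interest parity, F = S · (1+r_BRL/2)^(2T) / (1+r_USD/2)^(2T)
= 4.817 × 1.112446 / 1.091379 = 4.817 × 1.019303
F = 4.910 BRL per USD

4.910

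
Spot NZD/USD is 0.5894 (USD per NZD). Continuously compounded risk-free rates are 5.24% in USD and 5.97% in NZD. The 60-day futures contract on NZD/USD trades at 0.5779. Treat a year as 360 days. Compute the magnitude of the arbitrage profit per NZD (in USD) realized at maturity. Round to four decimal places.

Fair futures: F* = S·e^(carry·T), with carry = (r_USD − r_NZD) = 0.0524 − 0.0597 = -0.0073
F* = 0.5894 · e^(-0.0073 × 60/360) = 0.5894 · e^-0.001217 = 0.5894 × 0.998784 = 0.5887
Market 0.5779 < fair 0.5887: forward underpriced → reverse cash-and-carry (short spot, go long the forward).
At maturity, profit = |F_mkt − F*| = |0.5779 − 0.5887| = 0.0108 per NZD (in USD)

0.0108 per NZD (in USD)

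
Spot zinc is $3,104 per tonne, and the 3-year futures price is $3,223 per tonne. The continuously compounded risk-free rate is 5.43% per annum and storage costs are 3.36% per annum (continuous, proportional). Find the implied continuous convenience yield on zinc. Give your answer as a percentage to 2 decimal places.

F = S·e^((r+u−y)T) ⇒ (r+u−y) = ln(F/S)/T
ln(3223/3104) = 0.037621; /T ⇒ 0.012540
y = r + u − ln(F/S)/T = 0.0543 + 0.0336 − 0.012540 = 0.075360
y = 7.54%

7.54%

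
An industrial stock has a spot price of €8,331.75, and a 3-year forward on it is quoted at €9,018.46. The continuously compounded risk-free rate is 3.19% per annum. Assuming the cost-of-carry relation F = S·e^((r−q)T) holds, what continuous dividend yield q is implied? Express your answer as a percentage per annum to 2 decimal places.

0.55%

From F = S·e^((r−q)T): (r − q) = ln(F/S)/T
ln(9018.46/8331.75) = ln(1.082421) = 0.079200
(r − q) = 0.079200 / (3) = 0.026400
q = r − ln(F/S)/T = 0.0319 − 0.026400 = 0.005500
q = 0.55%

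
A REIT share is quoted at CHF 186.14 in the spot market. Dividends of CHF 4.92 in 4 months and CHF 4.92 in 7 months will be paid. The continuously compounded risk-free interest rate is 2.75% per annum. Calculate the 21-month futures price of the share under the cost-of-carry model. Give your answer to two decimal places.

PV(dividends) I = 4.92·e^(−0.0275·4/12) + 4.92·e^(−0.0275·7/12)
I = 4.8751 + 4.8417 = 9.7168
F = (S − I)·e^(rT) = (186.14 − 9.7168) · e^(0.0275·21/12)
= 176.4232 · e^0.048125 = 176.4232 × 1.049302 = CHF 185.12

CHF 185.12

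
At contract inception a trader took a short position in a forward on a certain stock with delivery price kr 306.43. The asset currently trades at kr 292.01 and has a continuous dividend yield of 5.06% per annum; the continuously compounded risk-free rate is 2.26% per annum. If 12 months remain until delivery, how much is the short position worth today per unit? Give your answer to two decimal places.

Current fair forward for the remaining 12 months: F = S·e^((r − q)·T), (r − q) = 0.0226 − 0.0506 = -0.0280
F = 292.01 · e^(-0.0280 × 12/12) = 292.01 × 0.972388 = 283.9470
Value of long forward = (F − K)·e^(−rT) = (283.9470 − 306.43) · e^(−0.0226·12/12)
= -22.4830 × 0.977653 = -21.98
Short position value = −(long value) = kr 21.98

kr 21.98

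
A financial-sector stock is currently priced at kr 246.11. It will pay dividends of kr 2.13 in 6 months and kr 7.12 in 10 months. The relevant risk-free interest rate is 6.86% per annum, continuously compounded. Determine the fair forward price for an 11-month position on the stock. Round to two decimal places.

PV(dividends) I = 2.13·e^(−0.0686·6/12) + 7.12·e^(−0.0686·10/12)
I = 2.0582 + 6.7244 = 8.7826
F = (S − I)·e^(rT) = (246.11 − 8.7826) · e^(0.0686·11/12)
= 237.3274 · e^0.062883 = 237.3274 × 1.064902 = kr 252.73

kr 252.73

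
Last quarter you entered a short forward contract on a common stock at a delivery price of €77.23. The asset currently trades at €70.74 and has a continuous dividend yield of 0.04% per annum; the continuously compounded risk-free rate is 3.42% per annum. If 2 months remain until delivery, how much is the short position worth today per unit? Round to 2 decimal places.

€6.06

Current fair forward for the remaining 2 months: F = S·e^((r − q)·T), (r − q) = 0.0342 − 0.0004 = 0.0338
F = 70.74 · e^(0.0338 × 2/12) = 70.74 × 1.005649 = 71.1396
Value of long forward = (F − K)·e^(−rT) = (71.1396 − 77.23) · e^(−0.0342·2/12)
= -6.0904 × 0.994316 = -6.06
Short position value = −(long value) = €6.06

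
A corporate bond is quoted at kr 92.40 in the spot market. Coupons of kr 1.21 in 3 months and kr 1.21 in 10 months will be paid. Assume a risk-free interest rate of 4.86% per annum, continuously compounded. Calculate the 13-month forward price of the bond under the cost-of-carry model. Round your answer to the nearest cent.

kr 94.91

PV(coupons) I = 1.21·e^(−0.0486·3/12) + 1.21·e^(−0.0486·10/12)
I = 1.1954 + 1.1620 = 2.3574
F = (S − I)·e^(rT) = (92.40 − 2.3574) · e^(0.0486·13/12)
= 90.0426 · e^0.052650 = 90.0426 × 1.054061 = kr 94.91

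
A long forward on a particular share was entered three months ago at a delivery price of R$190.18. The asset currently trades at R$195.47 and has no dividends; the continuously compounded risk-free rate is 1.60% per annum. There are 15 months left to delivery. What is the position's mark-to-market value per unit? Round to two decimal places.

Current fair forward for the remaining 15 months: F = S·e^(r·T), r = 0.0160
F = 195.47 · e^(0.0160 × 15/12) = 195.47 × 1.020201 = 199.4187
Value of long forward = (F − K)·e^(−rT) = (199.4187 − 190.18) · e^(−0.0160·15/12)
= 9.2387 × 0.980199 = 9.06

R$9.06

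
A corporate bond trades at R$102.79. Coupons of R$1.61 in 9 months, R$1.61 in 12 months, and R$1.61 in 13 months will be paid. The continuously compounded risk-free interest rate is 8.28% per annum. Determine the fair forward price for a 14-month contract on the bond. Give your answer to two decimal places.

PV(coupons) I = 1.61·e^(−0.0828·9/12) + 1.61·e^(−0.0828·12/12) + 1.61·e^(−0.0828·13/12)
I = 1.5131 + 1.4821 + 1.4719 = 4.4671
F = (S − I)·e^(rT) = (102.79 − 4.4671) · e^(0.0828·14/12)
= 98.3229 · e^0.096600 = 98.3229 × 1.101420 = R$108.29

R$108.29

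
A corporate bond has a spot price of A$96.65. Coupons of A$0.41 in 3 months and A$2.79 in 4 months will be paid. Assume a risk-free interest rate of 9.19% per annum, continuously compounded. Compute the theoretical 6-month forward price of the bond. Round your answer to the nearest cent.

PV(coupons) I = 0.41·e^(−0.0919·3/12) + 2.79·e^(−0.0919·4/12)
I = 0.4007 + 2.7058 = 3.1065
F = (S − I)·e^(rT) = (96.65 − 3.1065) · e^(0.0919·6/12)
= 93.5435 · e^0.045950 = 93.5435 × 1.047022 = A$97.94

A$97.94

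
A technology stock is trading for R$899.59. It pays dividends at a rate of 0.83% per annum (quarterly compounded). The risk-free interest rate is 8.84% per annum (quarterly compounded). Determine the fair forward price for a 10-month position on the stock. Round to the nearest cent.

F = S · (1+r/4)^(4T) / (1+q/4)^(4T)
= 899.59 × 1.075585 / 1.006933 = 899.59 × 1.068179
F = R$960.92

R$960.92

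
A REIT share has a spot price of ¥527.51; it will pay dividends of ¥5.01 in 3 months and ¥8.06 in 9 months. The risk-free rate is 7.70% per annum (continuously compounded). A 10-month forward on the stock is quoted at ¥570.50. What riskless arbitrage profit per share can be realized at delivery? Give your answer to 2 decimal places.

PV(dividends) I = 5.01·e^(−0.0770·3/12) + 8.06·e^(−0.0770·9/12) = 12.5222
Fair forward F* = (S − I)·e^(rT) = (527.51 − 12.5222)·e^0.064167 = 514.9878 × 1.066270 = 549.1160
Market ¥570.50 > fair 549.1160: forward overpriced → cash-and-carry (borrow at r, buy the stock and collect the dividends, short the forward).
Profit at T = |F_mkt − F*| = |570.50 − 549.1160| = ¥21.38 per share

¥21.38 per share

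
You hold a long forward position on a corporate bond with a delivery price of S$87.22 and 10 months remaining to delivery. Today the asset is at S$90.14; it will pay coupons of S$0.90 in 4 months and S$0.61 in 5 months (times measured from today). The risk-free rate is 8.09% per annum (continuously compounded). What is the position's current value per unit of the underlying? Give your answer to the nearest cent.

S$7.14

PV(remaining coupons) I = 0.90·e^(−0.0809·4/12) + 0.61·e^(−0.0809·5/12) = 1.4658
Current forward F = (S − I)·e^(rT) = (90.14 − 1.4658)·e^(0.0809·10/12) = 88.6742 × 1.069741 = 94.8584
Value (long) = (F − K)·e^(−rT) = (94.8584 − 87.22) × 0.934806 = 7.1404
Value = S$7.14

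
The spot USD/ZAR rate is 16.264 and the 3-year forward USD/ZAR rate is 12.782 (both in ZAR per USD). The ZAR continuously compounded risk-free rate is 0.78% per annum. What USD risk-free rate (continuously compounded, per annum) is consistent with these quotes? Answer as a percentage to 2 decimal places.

F = S·e^((r_ZAR − r_USD)T) ⇒ r_USD = r_ZAR − ln(F/S)/T
ln(12.782/16.264) = -0.240916; /(3) = -0.080305
r_USD = 0.0078 + 0.080305 = 0.088105
r_USD = 8.81%

8.81%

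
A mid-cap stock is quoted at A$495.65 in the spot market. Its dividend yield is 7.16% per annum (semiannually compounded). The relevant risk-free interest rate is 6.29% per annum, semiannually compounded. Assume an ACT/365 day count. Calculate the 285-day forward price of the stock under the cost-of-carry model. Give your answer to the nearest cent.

F = S · (1+r/2)^(2T) / (1+q/2)^(2T)
= 495.65 × 1.049545 / 1.056466 = 495.65 × 0.993449
F = A$492.40

A$492.40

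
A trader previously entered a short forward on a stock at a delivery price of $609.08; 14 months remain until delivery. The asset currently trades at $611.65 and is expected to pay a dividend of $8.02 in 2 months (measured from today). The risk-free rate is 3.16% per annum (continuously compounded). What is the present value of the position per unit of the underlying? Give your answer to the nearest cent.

-$16.64

PV(remaining dividends) I = 8.02·e^(−0.0316·2/12) = 7.9779
Current forward F = (S − I)·e^(rT) = (611.65 − 7.9779)·e^(0.0316·14/12) = 603.6721 × 1.037555 = 626.3430
Value (long) = (F − K)·e^(−rT) = (626.3430 − 609.08) × 0.963805 = 16.6382
Short position value = −(long value) = -$16.64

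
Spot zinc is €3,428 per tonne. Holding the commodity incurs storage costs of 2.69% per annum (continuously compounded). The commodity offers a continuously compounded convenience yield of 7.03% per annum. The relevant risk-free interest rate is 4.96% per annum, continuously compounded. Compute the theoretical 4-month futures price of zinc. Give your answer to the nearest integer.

€3,435 per tonne

Net carry = r + u − y = 0.0496 + 0.0269 − 0.0703 = 0.0062
F = S·e^((r+u−y)T) = 3428 · e^(0.0062 × 4/12) = 3428 · e^0.002067
= 3428 × 1.002069 = €3,435 per tonne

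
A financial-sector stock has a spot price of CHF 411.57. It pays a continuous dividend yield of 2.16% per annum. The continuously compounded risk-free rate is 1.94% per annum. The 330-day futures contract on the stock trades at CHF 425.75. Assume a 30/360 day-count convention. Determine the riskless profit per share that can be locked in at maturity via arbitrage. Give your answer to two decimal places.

Fair futures: F* = S·e^(carry·T), with carry = (r − q) = 0.0194 − 0.0216 = -0.0022
F* = 411.57 · e^(-0.0022 × 330/360) = 411.57 · e^-0.002017 = 411.57 × 0.997985 = CHF 410.7407
Market CHF 425.75 > fair CHF 410.7407: forward overpriced → cash-and-carry (buy spot, short the forward).
At maturity, profit = |F_mkt − F*| = |425.75 − 410.7407| = CHF 15.01 per share

CHF 15.01 per share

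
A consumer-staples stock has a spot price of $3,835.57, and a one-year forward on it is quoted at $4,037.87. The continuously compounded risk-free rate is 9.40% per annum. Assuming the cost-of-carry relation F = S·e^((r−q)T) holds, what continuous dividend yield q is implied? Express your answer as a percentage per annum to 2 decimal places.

From F = S·e^((r−q)T): (r − q) = ln(F/S)/T
ln(4037.87/3835.57) = ln(1.052743) = 0.051399
(r − q) = 0.051399 / (12/12) = 0.051399
q = r − ln(F/S)/T = 0.0940 − 0.051399 = 0.042601
q = 4.26%

4.26%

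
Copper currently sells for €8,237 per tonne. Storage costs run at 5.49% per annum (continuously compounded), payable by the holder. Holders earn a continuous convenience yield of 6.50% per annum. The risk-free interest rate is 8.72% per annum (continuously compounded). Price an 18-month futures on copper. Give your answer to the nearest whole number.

Net carry = r + u − y = 0.0872 + 0.0549 − 0.0650 = 0.0771
F = S·e^((r+u−y)T) = 8237 · e^(0.0771 × 18/12) = 8237 · e^0.115650
= 8237 × 1.122603 = €9,247 per tonne

€9,247 per tonne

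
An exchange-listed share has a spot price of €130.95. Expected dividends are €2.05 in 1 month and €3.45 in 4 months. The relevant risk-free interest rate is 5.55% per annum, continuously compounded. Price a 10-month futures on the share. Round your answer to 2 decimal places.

PV(dividends) I = 2.05·e^(−0.0555·1/12) + 3.45·e^(−0.0555·4/12)
I = 2.0405 + 3.3868 = 5.4273
F = (S − I)·e^(rT) = (130.95 − 5.4273) · e^(0.0555·10/12)
= 125.5227 · e^0.046250 = 125.5227 × 1.047336 = €131.46

€131.46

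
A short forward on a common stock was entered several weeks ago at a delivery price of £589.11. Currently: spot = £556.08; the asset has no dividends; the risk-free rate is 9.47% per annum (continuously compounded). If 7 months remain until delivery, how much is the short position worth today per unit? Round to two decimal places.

£1.37

Current fair forward for the remaining 7 months: F = S·e^(r·T), r = 0.0947
F = 556.08 · e^(0.0947 × 7/12) = 556.08 × 1.056796 = 587.6631
Value of long forward = (F − K)·e^(−rT) = (587.6631 − 589.11) · e^(−0.0947·7/12)
= -1.4469 × 0.946256 = -1.37
Short position value = −(long value) = £1.37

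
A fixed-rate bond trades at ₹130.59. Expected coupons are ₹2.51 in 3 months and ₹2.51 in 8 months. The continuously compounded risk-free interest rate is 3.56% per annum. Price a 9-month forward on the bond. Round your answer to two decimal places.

₹129.05

PV(coupons) I = 2.51·e^(−0.0356·3/12) + 2.51·e^(−0.0356·8/12)
I = 2.4878 + 2.4511 = 4.9389
F = (S − I)·e^(rT) = (130.59 − 4.9389) · e^(0.0356·9/12)
= 125.6511 · e^0.026700 = 125.6511 × 1.027060 = ₹129.05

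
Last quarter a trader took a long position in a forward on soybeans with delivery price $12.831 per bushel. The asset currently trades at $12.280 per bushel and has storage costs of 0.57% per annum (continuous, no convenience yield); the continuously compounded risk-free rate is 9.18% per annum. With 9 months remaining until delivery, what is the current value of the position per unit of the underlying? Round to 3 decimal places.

Current fair forward for the remaining 9 months: F = S·e^((r + u)·T), (r + u) = 0.0918 + 0.0057 = 0.0975
F = 12.280 · e^(0.0975 × 9/12) = 12.280 × 1.075865 = 13.2116
Value of long forward = (F − K)·e^(−rT) = (13.2116 − 12.831) · e^(−0.0918·9/12)
= 0.3806 × 0.933467 = 0.355

$0.355 per bushel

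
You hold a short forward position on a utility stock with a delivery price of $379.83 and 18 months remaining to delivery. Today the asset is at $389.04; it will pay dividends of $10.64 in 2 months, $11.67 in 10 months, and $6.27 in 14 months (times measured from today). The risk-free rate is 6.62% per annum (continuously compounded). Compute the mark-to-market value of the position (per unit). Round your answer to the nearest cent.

PV(remaining dividends) I = 10.64·e^(−0.0662·2/12) + 11.67·e^(−0.0662·10/12) + 6.27·e^(−0.0662·14/12) = 27.3709
Current forward F = (S − I)·e^(rT) = (389.04 − 27.3709)·e^(0.0662·18/12) = 361.6691 × 1.104398 = 399.4266
Value (long) = (F − K)·e^(−rT) = (399.4266 − 379.83) × 0.905471 = 17.7442
Short position value = −(long value) = -$17.74

-$17.74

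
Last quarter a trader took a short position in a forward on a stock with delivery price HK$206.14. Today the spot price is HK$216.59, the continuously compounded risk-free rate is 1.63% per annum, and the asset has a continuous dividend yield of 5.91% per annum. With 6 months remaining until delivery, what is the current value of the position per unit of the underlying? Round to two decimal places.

-HK$5.82

Current fair forward for the remaining 6 months: F = S·e^((r − q)·T), (r − q) = 0.0163 − 0.0591 = -0.0428
F = 216.59 · e^(-0.0428 × 6/12) = 216.59 × 0.978827 = 212.0041
Value of long forward = (F − K)·e^(−rT) = (212.0041 − 206.14) · e^(−0.0163·6/12)
= 5.8641 × 0.991883 = 5.82
Short position value = −(long value) = -HK$5.82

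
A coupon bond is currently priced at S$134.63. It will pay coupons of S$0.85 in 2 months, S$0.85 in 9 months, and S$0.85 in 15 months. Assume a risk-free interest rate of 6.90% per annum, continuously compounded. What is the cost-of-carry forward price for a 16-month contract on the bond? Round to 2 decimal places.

S$144.94

PV(coupons) I = 0.85·e^(−0.0690·2/12) + 0.85·e^(−0.0690·9/12) + 0.85·e^(−0.0690·15/12)
I = 0.8403 + 0.8071 + 0.7798 = 2.4272
F = (S − I)·e^(rT) = (134.63 − 2.4272) · e^(0.0690·16/12)
= 132.2028 · e^0.092000 = 132.2028 × 1.096365 = S$144.94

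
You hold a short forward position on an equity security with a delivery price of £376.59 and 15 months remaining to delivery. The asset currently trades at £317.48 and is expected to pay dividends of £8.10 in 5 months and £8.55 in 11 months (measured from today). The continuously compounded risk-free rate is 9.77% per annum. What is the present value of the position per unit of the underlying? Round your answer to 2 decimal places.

£31.41

PV(remaining dividends) I = 8.10·e^(−0.0977·5/12) + 8.55·e^(−0.0977·11/12) = 15.5944
Current forward F = (S − I)·e^(rT) = (317.48 − 15.5944)·e^(0.0977·15/12) = 301.8856 × 1.129895 = 341.0990
Value (long) = (F − K)·e^(−rT) = (341.0990 − 376.59) × 0.885038 = -31.4109
Short position value = −(long value) = £31.41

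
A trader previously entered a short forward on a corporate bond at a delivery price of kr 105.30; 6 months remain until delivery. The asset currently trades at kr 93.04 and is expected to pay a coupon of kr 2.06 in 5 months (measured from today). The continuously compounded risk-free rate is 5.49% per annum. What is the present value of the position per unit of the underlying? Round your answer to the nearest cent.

PV(remaining coupons) I = 2.06·e^(−0.0549·5/12) = 2.0134
Current forward F = (S − I)·e^(rT) = (93.04 − 2.0134)·e^(0.0549·6/12) = 91.0266 × 1.027830 = 93.5599
Value (long) = (F − K)·e^(−rT) = (93.5599 − 105.30) × 0.972923 = -11.4222
Short position value = −(long value) = kr 11.42

kr 11.42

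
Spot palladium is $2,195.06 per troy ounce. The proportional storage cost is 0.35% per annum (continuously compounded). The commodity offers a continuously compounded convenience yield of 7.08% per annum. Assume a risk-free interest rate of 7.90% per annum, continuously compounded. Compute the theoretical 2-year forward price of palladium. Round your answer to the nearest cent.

$2,247.03 per troy ounce

Net carry = r + u − y = 0.0790 + 0.0035 − 0.0708 = 0.0117
F = S·e^((r+u−y)T) = 2195.06 · e^(0.0117 × 2) = 2195.06 · e^0.02340000
= 2195.06 × 1.02367593 = $2,247.03 per troy ounce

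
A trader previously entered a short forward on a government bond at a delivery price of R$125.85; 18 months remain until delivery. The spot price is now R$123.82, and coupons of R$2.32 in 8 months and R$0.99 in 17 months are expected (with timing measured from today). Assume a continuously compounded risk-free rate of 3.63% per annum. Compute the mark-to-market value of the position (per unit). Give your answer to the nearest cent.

PV(remaining coupons) I = 2.32·e^(−0.0363·8/12) + 0.99·e^(−0.0363·17/12) = 3.2049
Current forward F = (S − I)·e^(rT) = (123.82 − 3.2049)·e^(0.0363·18/12) = 120.6151 × 1.055960 = 127.3647
Value (long) = (F − K)·e^(−rT) = (127.3647 − 125.85) × 0.947006 = 1.4344
Short position value = −(long value) = -R$1.43

-R$1.43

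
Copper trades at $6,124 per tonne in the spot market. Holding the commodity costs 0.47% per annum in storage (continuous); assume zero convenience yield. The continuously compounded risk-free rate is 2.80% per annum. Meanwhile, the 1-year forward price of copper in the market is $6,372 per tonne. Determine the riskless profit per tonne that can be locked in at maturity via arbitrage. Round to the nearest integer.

$44 per tonne

Fair forward: F* = S·e^(carry·T), with carry = (r + u) = 0.0280 + 0.0047 = 0.0327
F* = 6124 · e^(0.0327 × 1) = 6124 · e^0.032700 = 6124 × 1.033241 = $6327.5679
Market $6372 > fair $6327.5679: forward overpriced → cash-and-carry (buy spot, short the forward).
At maturity, profit = |F_mkt − F*| = |6372 − 6327.5679| = $44 per tonne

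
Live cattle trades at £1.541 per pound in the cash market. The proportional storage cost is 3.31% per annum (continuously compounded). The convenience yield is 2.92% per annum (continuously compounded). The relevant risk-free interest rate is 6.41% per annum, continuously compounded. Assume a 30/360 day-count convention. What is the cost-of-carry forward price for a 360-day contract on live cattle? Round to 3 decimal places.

£1.649 per pound

Net carry = r + u − y = 0.0641 + 0.0331 − 0.0292 = 0.0680
F = S·e^((r+u−y)T) = 1.541 · e^(0.0680 × 360/360) = 1.541 · e^0.068000
= 1.541 × 1.070365 = £1.649 per pound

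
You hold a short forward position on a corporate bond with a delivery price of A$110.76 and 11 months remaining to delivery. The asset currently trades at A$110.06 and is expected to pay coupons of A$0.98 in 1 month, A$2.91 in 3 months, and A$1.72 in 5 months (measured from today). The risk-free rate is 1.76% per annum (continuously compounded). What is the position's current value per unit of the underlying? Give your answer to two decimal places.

A$4.51

PV(remaining coupons) I = 0.98·e^(−0.0176·1/12) + 2.91·e^(−0.0176·3/12) + 1.72·e^(−0.0176·5/12) = 5.5832
Current forward F = (S − I)·e^(rT) = (110.06 − 5.5832)·e^(0.0176·11/12) = 104.4768 × 1.016264 = 106.1760
Value (long) = (F − K)·e^(−rT) = (106.1760 − 110.76) × 0.983996 = -4.5106
Short position value = −(long value) = A$4.51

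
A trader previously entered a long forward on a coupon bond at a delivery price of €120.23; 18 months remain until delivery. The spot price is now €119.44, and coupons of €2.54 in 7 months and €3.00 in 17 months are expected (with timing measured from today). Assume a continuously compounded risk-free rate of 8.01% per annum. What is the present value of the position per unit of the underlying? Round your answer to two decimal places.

€7.72

PV(remaining coupons) I = 2.54·e^(−0.0801·7/12) + 3.00·e^(−0.0801·17/12) = 5.1022
Current forward F = (S − I)·e^(rT) = (119.44 − 5.1022)·e^(0.0801·18/12) = 114.3378 × 1.127666 = 128.9348
Value (long) = (F − K)·e^(−rT) = (128.9348 − 120.23) × 0.886787 = 7.7193
Value = €7.72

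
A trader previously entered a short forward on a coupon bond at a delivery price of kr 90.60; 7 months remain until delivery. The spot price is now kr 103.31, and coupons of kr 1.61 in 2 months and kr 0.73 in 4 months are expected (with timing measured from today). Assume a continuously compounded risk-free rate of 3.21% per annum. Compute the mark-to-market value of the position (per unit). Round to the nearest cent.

PV(remaining coupons) I = 1.61·e^(−0.0321·2/12) + 0.73·e^(−0.0321·4/12) = 2.3236
Current forward F = (S − I)·e^(rT) = (103.31 − 2.3236)·e^(0.0321·7/12) = 100.9864 × 1.018901 = 102.8951
Value (long) = (F − K)·e^(−rT) = (102.8951 − 90.60) × 0.981449 = 12.0670
Short position value = −(long value) = -kr 12.07

-kr 12.07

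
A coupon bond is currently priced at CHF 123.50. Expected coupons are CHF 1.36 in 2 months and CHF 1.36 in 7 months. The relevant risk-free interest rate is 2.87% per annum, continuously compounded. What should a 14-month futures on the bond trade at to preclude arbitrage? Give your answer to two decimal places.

CHF 124.92

PV(coupons) I = 1.36·e^(−0.0287·2/12) + 1.36·e^(−0.0287·7/12)
I = 1.3535 + 1.3374 = 2.6909
F = (S − I)·e^(rT) = (123.50 − 2.6909) · e^(0.0287·14/12)
= 120.8091 · e^0.033483 = 120.8091 × 1.034050 = CHF 124.92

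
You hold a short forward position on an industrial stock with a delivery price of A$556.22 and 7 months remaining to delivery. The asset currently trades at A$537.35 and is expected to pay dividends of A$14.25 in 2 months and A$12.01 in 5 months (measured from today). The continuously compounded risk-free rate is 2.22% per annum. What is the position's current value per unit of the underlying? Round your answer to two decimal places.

A$37.81

PV(remaining dividends) I = 14.25·e^(−0.0222·2/12) + 12.01·e^(−0.0222·5/12) = 26.0968
Current forward F = (S − I)·e^(rT) = (537.35 − 26.0968)·e^(0.0222·7/12) = 511.2532 × 1.013034 = 517.9169
Value (long) = (F − K)·e^(−rT) = (517.9169 − 556.22) × 0.987133 = -37.8103
Short position value = −(long value) = A$37.81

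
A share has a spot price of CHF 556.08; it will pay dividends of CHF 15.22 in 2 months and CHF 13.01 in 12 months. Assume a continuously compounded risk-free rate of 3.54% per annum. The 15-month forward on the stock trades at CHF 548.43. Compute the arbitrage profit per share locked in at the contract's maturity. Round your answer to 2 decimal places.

CHF 3.87 per share

PV(dividends) I = 15.22·e^(−0.0354·2/12) + 13.01·e^(−0.0354·12/12) = 27.6880
Fair forward F* = (S − I)·e^(rT) = (556.08 − 27.6880)·e^0.044250 = 528.3920 × 1.045244 = 552.2986
Market CHF 548.43 < fair 552.2986: forward underpriced → reverse cash-and-carry (short the stock, invest proceeds at r, pay the dividends, go long the forward).
Profit at T = |F_mkt − F*| = |548.43 − 552.2986| = CHF 3.87 per share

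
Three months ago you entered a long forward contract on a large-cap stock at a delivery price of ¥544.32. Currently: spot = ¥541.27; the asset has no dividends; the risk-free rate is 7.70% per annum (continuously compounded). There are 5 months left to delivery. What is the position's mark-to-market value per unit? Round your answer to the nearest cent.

¥14.14

Current fair forward for the remaining 5 months: F = S·e^(r·T), r = 0.0770
F = 541.27 · e^(0.0770 × 5/12) = 541.27 × 1.032604 = 558.9176
Value of long forward = (F − K)·e^(−rT) = (558.9176 − 544.32) · e^(−0.0770·5/12)
= 14.5976 × 0.968426 = 14.14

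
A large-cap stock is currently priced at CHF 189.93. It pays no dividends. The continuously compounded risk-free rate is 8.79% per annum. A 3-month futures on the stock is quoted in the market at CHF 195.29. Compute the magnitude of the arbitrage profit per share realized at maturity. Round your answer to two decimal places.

Fair futures: F* = S·e^(carry·T), with carry = r = 0.0879
F* = 189.93 · e^(0.0879 × 3/12) = 189.93 · e^0.021975 = 189.93 × 1.022218 = CHF 194.1499
Market CHF 195.29 > fair CHF 194.1499: forward overpriced → cash-and-carry (buy spot, short the forward).
At maturity, profit = |F_mkt − F*| = |195.29 − 194.1499| = CHF 1.14 per share

CHF 1.14 per share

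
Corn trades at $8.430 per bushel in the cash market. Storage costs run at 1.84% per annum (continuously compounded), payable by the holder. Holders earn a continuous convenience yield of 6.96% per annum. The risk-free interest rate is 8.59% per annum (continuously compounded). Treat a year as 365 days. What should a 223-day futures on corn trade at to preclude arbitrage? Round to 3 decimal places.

$8.611 per bushel

Net carry = r + u − y = 0.0859 + 0.0184 − 0.0696 = 0.0347
F = S·e^((r+u−y)T) = 8.430 · e^(0.0347 × 223/365) = 8.430 · e^0.021200
= 8.430 × 1.021426 = $8.611 per bushel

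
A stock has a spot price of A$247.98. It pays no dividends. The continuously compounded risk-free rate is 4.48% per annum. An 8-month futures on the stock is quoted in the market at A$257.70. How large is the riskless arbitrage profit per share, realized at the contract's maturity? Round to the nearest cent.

A$2.20 per share

Fair futures: F* = S·e^(carry·T), with carry = r = 0.0448
F* = 247.98 · e^(0.0448 × 8/12) = 247.98 · e^0.029867 = 247.98 × 1.030317 = A$255.4980
Market A$257.70 > fair A$255.4980: forward overpriced → cash-and-carry (buy spot, short the forward).
At maturity, profit = |F_mkt − F*| = |257.70 − 255.4980| = A$2.20 per share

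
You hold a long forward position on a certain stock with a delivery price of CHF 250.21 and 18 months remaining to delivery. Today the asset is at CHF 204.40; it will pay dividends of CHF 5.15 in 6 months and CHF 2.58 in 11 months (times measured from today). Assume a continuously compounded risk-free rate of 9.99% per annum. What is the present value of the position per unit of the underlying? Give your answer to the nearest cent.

-CHF 18.24

PV(remaining dividends) I = 5.15·e^(−0.0999·6/12) + 2.58·e^(−0.0999·11/12) = 7.2533
Current forward F = (S − I)·e^(rT) = (204.40 − 7.2533)·e^(0.0999·18/12) = 197.1467 × 1.161660 = 229.0174
Value (long) = (F − K)·e^(−rT) = (229.0174 − 250.21) × 0.860837 = -18.2434
Value = -CHF 18.24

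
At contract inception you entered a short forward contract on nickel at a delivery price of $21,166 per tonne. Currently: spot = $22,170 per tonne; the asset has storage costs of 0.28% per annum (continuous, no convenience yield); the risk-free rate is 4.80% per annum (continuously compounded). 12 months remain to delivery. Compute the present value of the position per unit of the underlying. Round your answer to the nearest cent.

-$2058.13 per tonne

Current fair forward for the remaining 12 months: F = S·e^((r + u)·T), (r + u) = 0.0480 + 0.0028 = 0.0508
F = 22170 · e^(0.0508 × 12/12) = 22170 × 1.05211245 = 23325.3330
Value of long forward = (F − K)·e^(−rT) = (23325.3330 − 21166) · e^(−0.0480·12/12)
= 2159.3330 × 0.95313379 = 2058.13
Short position value = −(long value) = -$2058.13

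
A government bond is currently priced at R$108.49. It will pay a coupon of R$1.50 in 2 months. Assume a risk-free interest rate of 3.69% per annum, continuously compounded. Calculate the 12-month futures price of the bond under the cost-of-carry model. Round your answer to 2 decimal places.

PV(coupons) I = 1.50·e^(−0.0369·2/12)
I = 1.4908
F = (S − I)·e^(rT) = (108.49 − 1.4908) · e^(0.0369·12/12)
= 106.9992 · e^0.036900 = 106.9992 × 1.037589 = R$111.02

R$111.02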